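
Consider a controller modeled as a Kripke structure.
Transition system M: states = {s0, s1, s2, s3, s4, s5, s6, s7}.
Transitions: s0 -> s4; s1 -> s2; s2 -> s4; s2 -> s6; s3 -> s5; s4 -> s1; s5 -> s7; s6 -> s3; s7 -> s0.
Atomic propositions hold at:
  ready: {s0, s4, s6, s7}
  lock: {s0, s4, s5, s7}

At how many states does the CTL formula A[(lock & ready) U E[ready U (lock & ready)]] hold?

Sat(lock & ready) = {s0, s4, s7}
E[ready U (lock & ready)]: least fixpoint, start Z0 = Sat((lock & ready)) = {s0, s4, s7}, add states in Sat(ready) with some successor in Z. Already a fixed point.
Sat(E[ready U (lock & ready)]) = {s0, s4, s7}
A[(lock & ready) U E[ready U (lock & ready)]]: least fixpoint, start Z0 = Sat(E[ready U (lock & ready)]) = {s0, s4, s7}, add states in Sat(lock & ready) with every successor in Z. Already a fixed point.
Sat(A[(lock & ready) U E[ready U (lock & ready)]]) = {s0, s4, s7}
|Sat(A[(lock & ready) U E[ready U (lock & ready)]])| = |{s0, s4, s7}| = 3.

3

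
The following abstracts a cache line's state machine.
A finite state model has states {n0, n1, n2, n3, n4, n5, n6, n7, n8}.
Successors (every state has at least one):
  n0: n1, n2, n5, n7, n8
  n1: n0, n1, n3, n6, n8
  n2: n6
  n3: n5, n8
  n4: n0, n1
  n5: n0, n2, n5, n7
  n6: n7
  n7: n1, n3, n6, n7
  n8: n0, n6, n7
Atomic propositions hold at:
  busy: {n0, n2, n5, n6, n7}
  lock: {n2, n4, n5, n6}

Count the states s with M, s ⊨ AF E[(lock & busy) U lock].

4

Sat(lock & busy) = {n2, n5, n6}
E[(lock & busy) U lock]: least fixpoint, start Z0 = Sat(lock) = {n2, n4, n5, n6}, add states in Sat(lock & busy) with some successor in Z. Already a fixed point.
Sat(E[(lock & busy) U lock]) = {n2, n4, n5, n6}
AF E[(lock & busy) U lock]: least fixpoint, start Z0 = {n2, n4, n5, n6}, add states with every successor in Z. Already a fixed point.
Sat(AF E[(lock & busy) U lock]) = {n2, n4, n5, n6}
|Sat(AF E[(lock & busy) U lock])| = |{n2, n4, n5, n6}| = 4.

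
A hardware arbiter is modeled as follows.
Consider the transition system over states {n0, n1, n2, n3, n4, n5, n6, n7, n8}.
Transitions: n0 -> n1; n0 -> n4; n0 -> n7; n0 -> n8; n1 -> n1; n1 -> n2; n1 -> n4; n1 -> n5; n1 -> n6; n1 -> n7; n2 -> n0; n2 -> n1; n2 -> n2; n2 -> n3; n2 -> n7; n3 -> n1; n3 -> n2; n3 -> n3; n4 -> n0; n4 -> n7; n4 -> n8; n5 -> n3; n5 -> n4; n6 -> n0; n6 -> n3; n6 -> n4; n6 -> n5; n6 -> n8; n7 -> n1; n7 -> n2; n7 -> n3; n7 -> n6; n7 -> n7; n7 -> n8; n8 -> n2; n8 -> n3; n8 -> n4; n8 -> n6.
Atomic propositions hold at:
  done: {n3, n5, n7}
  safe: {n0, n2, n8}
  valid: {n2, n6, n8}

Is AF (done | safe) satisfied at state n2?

Sat(done | safe) = {n0, n2, n3, n5, n7, n8}
AF (done | safe): least fixpoint, start Z0 = {n0, n2, n3, n5, n7, n8}, add states with every successor in Z. Z1 = {n0, n2, n3, n4, n5, n7, n8}; Z2 = {n0, n2, n3, n4, n5, n6, n7, n8}; fixed.
Sat(AF (done | safe)) = {n0, n2, n3, n4, n5, n6, n7, n8}
n2 ∈ Sat(AF (done | safe)) = {n0, n2, n3, n4, n5, n6, n7, n8}, so the formula holds at n2.

Yes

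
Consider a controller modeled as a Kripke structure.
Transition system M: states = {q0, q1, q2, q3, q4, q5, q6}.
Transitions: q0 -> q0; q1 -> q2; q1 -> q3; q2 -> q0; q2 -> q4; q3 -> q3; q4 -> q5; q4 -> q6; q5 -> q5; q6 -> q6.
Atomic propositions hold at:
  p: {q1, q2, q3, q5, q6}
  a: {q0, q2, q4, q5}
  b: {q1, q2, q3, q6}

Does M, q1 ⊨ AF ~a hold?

Yes

Sat(~a) = {q1, q3, q6}
AF ~a: least fixpoint, start Z0 = {q1, q3, q6}, add states with every successor in Z. Already a fixed point.
Sat(AF ~a) = {q1, q3, q6}
q1 ∈ Sat(AF ~a) = {q1, q3, q6}, so the formula holds at q1.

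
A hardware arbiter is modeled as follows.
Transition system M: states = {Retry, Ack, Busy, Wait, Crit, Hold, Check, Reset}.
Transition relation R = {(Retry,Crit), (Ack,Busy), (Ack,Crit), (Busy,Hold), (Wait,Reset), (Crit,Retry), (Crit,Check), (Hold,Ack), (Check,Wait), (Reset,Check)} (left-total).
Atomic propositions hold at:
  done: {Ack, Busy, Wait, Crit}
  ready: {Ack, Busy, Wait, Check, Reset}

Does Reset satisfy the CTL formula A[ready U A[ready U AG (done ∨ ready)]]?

Yes

Sat(done ∨ ready) = {Ack, Busy, Wait, Crit, Check, Reset}
AG (done ∨ ready): greatest fixpoint, start Z0 = {Ack, Busy, Wait, Crit, Check, Reset}, keep only states in Sat with every successor in Z. Z1 = {Ack, Wait, Check, Reset}; Z2 = {Wait, Check, Reset}; fixed.
Sat(AG (done ∨ ready)) = {Wait, Check, Reset}
A[ready U AG (done ∨ ready)]: least fixpoint, start Z0 = Sat(AG (done ∨ ready)) = {Wait, Check, Reset}, add states in Sat(ready) with every successor in Z. Already a fixed point.
Sat(A[ready U AG (done ∨ ready)]) = {Wait, Check, Reset}
A[ready U A[ready U AG (done ∨ ready)]]: least fixpoint, start Z0 = Sat(A[ready U AG (done ∨ ready)]) = {Wait, Check, Reset}, add states in Sat(ready) with every successor in Z. Already a fixed point.
Sat(A[ready U A[ready U AG (done ∨ ready)]]) = {Wait, Check, Reset}
Reset ∈ Sat(A[ready U A[ready U AG (done ∨ ready)]]) = {Wait, Check, Reset}, so the formula holds at Reset.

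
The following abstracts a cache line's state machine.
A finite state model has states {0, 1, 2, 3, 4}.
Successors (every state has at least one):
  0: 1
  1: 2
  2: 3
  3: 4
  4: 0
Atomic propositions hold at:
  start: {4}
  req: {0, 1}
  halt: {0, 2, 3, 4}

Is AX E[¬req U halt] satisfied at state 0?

Sat(¬req) = {2, 3, 4}
E[¬req U halt]: least fixpoint, start Z0 = Sat(halt) = {0, 2, 3, 4}, add states in Sat(¬req) with some successor in Z. Already a fixed point.
Sat(E[¬req U halt]) = {0, 2, 3, 4}
Sat(AX E[¬req U halt]) = {s : every successor in {0, 2, 3, 4}} = {1, 2, 3, 4}
0 ∉ Sat(AX E[¬req U halt]) = {1, 2, 3, 4}, so the formula does not hold at 0.

No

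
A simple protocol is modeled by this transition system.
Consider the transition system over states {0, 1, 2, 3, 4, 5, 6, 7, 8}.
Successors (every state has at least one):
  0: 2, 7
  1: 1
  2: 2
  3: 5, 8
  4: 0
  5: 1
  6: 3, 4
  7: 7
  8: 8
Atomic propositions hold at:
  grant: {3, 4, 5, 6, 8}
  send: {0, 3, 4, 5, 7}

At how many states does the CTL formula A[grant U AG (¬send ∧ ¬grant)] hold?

Sat(¬send) = {1, 2, 6, 8}
Sat(¬grant) = {0, 1, 2, 7}
Sat(¬send ∧ ¬grant) = {1, 2}
AG (¬send ∧ ¬grant): greatest fixpoint, start Z0 = {1, 2}, keep only states in Sat with every successor in Z. Already a fixed point.
Sat(AG (¬send ∧ ¬grant)) = {1, 2}
A[grant U AG (¬send ∧ ¬grant)]: least fixpoint, start Z0 = Sat(AG (¬send ∧ ¬grant)) = {1, 2}, add states in Sat(grant) with every successor in Z. Z1 = {1, 2, 5}; fixed.
Sat(A[grant U AG (¬send ∧ ¬grant)]) = {1, 2, 5}
|Sat(A[grant U AG (¬send ∧ ¬grant)])| = |{1, 2, 5}| = 3.

3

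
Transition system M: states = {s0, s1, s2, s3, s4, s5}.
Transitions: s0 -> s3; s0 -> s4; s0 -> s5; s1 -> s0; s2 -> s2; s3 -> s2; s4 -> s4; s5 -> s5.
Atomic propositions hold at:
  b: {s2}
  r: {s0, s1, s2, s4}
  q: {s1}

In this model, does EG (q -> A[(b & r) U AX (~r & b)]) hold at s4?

Sat(b & r) = {s2}
Sat(~r) = {s3, s5}
Sat(~r & b) = ∅
Sat(AX (~r & b)) = {s : every successor in ∅} = ∅
A[(b & r) U AX (~r & b)]: least fixpoint, start Z0 = Sat(AX (~r & b)) = ∅, add states in Sat(b & r) with every successor in Z. Already a fixed point.
Sat(A[(b & r) U AX (~r & b)]) = ∅
Sat(q -> A[(b & r) U AX (~r & b)]) = {s0, s2, s3, s4, s5}
EG (q -> A[(b & r) U AX (~r & b)]): greatest fixpoint, start Z0 = {s0, s2, s3, s4, s5}, keep only states in Sat with some successor in Z. Already a fixed point.
Sat(EG (q -> A[(b & r) U AX (~r & b)])) = {s0, s2, s3, s4, s5}
s4 ∈ Sat(EG (q -> A[(b & r) U AX (~r & b)])) = {s0, s2, s3, s4, s5}, so the formula holds at s4.

Yes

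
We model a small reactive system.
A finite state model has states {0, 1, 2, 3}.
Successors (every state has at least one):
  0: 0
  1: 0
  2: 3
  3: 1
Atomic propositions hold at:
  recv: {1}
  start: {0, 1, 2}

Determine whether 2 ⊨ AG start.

AG start: greatest fixpoint, start Z0 = {0, 1, 2}, keep only states in Sat with every successor in Z. Z1 = {0, 1}; fixed.
Sat(AG start) = {0, 1}
2 ∉ Sat(AG start) = {0, 1}, so the formula does not hold at 2.

No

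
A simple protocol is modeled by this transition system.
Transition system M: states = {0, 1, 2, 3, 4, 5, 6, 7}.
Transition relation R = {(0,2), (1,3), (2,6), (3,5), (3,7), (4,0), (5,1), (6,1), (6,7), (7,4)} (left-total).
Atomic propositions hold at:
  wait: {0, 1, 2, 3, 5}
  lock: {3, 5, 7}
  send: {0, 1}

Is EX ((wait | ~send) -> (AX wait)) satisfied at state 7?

Sat(~send) = {2, 3, 4, 5, 6, 7}
Sat(wait | ~send) = {0, 1, 2, 3, 4, 5, 6, 7}
Sat(AX wait) = {s : every successor in {0, 1, 2, 3, 5}} = {0, 1, 4, 5}
Sat((wait | ~send) -> (AX wait)) = {0, 1, 4, 5}
Sat(EX ((wait | ~send) -> (AX wait))) = {s : some successor in {0, 1, 4, 5}} = {3, 4, 5, 6, 7}
7 ∈ Sat(EX ((wait | ~send) -> (AX wait))) = {3, 4, 5, 6, 7}, so the formula holds at 7.

Yes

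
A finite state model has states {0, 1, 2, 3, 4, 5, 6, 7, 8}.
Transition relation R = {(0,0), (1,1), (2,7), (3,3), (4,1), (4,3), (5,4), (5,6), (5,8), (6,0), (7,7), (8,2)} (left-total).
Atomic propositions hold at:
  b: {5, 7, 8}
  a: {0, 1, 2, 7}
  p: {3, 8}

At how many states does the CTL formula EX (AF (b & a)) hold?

Sat(b & a) = {7}
AF (b & a): least fixpoint, start Z0 = {7}, add states with every successor in Z. Z1 = {2, 7}; Z2 = {2, 7, 8}; fixed.
Sat(AF (b & a)) = {2, 7, 8}
Sat(EX (AF (b & a))) = {s : some successor in {2, 7, 8}} = {2, 5, 7, 8}
|Sat(EX (AF (b & a)))| = |{2, 5, 7, 8}| = 4.

4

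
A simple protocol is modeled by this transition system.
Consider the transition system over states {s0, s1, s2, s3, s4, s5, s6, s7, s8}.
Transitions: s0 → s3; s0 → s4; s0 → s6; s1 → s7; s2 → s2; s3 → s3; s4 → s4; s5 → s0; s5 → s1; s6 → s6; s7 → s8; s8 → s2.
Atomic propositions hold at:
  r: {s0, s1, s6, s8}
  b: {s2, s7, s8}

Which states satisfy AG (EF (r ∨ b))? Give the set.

{s1, s2, s6, s7, s8}

Sat(r ∨ b) = {s0, s1, s2, s6, s7, s8}
EF (r ∨ b): least fixpoint, start Z0 = {s0, s1, s2, s6, s7, s8}, add states with some successor in Z. Z1 = {s0, s1, s2, s5, s6, s7, s8}; fixed.
Sat(EF (r ∨ b)) = {s0, s1, s2, s5, s6, s7, s8}
AG (EF (r ∨ b)): greatest fixpoint, start Z0 = {s0, s1, s2, s5, s6, s7, s8}, keep only states in Sat with every successor in Z. Z1 = {s1, s2, s5, s6, s7, s8}; Z2 = {s1, s2, s6, s7, s8}; fixed.
Sat(AG (EF (r ∨ b))) = {s1, s2, s6, s7, s8}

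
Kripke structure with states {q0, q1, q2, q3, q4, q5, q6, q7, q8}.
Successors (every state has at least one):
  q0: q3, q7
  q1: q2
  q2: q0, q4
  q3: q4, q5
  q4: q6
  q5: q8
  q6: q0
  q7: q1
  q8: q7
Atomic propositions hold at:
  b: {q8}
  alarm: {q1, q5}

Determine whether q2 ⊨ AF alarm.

AF alarm: least fixpoint, start Z0 = {q1, q5}, add states with every successor in Z. Z1 = {q1, q5, q7}; Z2 = {q1, q5, q7, q8}; fixed.
Sat(AF alarm) = {q1, q5, q7, q8}
q2 ∉ Sat(AF alarm) = {q1, q5, q7, q8}, so the formula does not hold at q2.

No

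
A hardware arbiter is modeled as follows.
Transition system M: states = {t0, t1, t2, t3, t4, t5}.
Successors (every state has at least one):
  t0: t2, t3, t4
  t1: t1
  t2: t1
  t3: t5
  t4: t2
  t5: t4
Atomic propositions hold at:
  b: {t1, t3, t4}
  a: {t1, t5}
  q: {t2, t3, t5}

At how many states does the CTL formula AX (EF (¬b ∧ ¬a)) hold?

4

Sat(¬b) = {t0, t2, t5}
Sat(¬a) = {t0, t2, t3, t4}
Sat(¬b ∧ ¬a) = {t0, t2}
EF (¬b ∧ ¬a): least fixpoint, start Z0 = {t0, t2}, add states with some successor in Z. Z1 = {t0, t2, t4}; Z2 = {t0, t2, t4, t5}; Z3 = {t0, t2, t3, t4, t5}; fixed.
Sat(EF (¬b ∧ ¬a)) = {t0, t2, t3, t4, t5}
Sat(AX (EF (¬b ∧ ¬a))) = {s : every successor in {t0, t2, t3, t4, t5}} = {t0, t3, t4, t5}
|Sat(AX (EF (¬b ∧ ¬a)))| = |{t0, t3, t4, t5}| = 4.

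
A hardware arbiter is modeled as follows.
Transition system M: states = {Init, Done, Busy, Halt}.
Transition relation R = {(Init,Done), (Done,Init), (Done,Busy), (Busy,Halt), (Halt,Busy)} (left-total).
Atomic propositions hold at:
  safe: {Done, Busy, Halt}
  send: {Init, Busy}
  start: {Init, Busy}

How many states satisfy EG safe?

3

EG safe: greatest fixpoint, start Z0 = {Done, Busy, Halt}, keep only states in Sat with some successor in Z. Already a fixed point.
Sat(EG safe) = {Done, Busy, Halt}
|Sat(EG safe)| = |{Done, Busy, Halt}| = 3.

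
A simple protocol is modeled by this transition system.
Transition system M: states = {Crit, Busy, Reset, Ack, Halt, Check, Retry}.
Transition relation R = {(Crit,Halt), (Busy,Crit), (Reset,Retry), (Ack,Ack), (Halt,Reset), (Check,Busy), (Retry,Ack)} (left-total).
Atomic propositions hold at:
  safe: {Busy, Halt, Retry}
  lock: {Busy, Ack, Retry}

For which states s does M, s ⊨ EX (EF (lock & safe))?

Sat(lock & safe) = {Busy, Retry}
EF (lock & safe): least fixpoint, start Z0 = {Busy, Retry}, add states with some successor in Z. Z1 = {Busy, Reset, Check, Retry}; Z2 = {Busy, Reset, Halt, Check, Retry}; Z3 = {Crit, Busy, Reset, Halt, Check, Retry}; fixed.
Sat(EF (lock & safe)) = {Crit, Busy, Reset, Halt, Check, Retry}
Sat(EX (EF (lock & safe))) = {s : some successor in {Crit, Busy, Reset, Halt, Check, Retry}} = {Crit, Busy, Reset, Halt, Check}

{Crit, Busy, Reset, Halt, Check}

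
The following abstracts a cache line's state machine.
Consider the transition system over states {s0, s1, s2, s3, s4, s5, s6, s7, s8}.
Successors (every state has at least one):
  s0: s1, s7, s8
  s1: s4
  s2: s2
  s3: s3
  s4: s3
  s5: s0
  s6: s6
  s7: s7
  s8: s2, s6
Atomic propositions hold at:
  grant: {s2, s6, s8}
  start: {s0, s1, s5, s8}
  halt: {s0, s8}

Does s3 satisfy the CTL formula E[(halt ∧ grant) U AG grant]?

No

Sat(halt ∧ grant) = {s8}
AG grant: greatest fixpoint, start Z0 = {s2, s6, s8}, keep only states in Sat with every successor in Z. Already a fixed point.
Sat(AG grant) = {s2, s6, s8}
E[(halt ∧ grant) U AG grant]: least fixpoint, start Z0 = Sat(AG grant) = {s2, s6, s8}, add states in Sat(halt ∧ grant) with some successor in Z. Already a fixed point.
Sat(E[(halt ∧ grant) U AG grant]) = {s2, s6, s8}
s3 ∉ Sat(E[(halt ∧ grant) U AG grant]) = {s2, s6, s8}, so the formula does not hold at s3.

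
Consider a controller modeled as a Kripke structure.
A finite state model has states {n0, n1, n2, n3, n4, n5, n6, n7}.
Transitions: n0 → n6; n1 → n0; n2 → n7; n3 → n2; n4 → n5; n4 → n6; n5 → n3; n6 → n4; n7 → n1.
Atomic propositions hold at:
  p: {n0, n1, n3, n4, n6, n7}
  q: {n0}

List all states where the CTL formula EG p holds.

{n0, n1, n4, n6, n7}

EG p: greatest fixpoint, start Z0 = {n0, n1, n3, n4, n6, n7}, keep only states in Sat with some successor in Z. Z1 = {n0, n1, n4, n6, n7}; fixed.
Sat(EG p) = {n0, n1, n4, n6, n7}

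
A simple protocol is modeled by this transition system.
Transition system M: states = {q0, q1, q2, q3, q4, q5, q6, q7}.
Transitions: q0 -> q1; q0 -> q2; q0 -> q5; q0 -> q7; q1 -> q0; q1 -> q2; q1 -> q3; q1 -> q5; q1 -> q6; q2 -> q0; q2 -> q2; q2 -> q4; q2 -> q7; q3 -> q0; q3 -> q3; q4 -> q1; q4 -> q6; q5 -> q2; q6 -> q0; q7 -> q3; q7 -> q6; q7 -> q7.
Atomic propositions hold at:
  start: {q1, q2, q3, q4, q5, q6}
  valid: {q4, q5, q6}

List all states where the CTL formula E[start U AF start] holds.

AF start: least fixpoint, start Z0 = {q1, q2, q3, q4, q5, q6}, add states with every successor in Z. Already a fixed point.
Sat(AF start) = {q1, q2, q3, q4, q5, q6}
E[start U AF start]: least fixpoint, start Z0 = Sat(AF start) = {q1, q2, q3, q4, q5, q6}, add states in Sat(start) with some successor in Z. Already a fixed point.
Sat(E[start U AF start]) = {q1, q2, q3, q4, q5, q6}

{q1, q2, q3, q4, q5, q6}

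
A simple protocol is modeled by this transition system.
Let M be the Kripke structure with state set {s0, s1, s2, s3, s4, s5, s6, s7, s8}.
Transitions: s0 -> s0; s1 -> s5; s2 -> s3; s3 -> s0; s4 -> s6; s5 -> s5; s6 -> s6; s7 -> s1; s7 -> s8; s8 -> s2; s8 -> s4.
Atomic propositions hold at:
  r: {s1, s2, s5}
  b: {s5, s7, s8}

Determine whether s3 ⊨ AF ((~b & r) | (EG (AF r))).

Sat(~b) = {s0, s1, s2, s3, s4, s6}
Sat(~b & r) = {s1, s2}
AF r: least fixpoint, start Z0 = {s1, s2, s5}, add states with every successor in Z. Already a fixed point.
Sat(AF r) = {s1, s2, s5}
EG (AF r): greatest fixpoint, start Z0 = {s1, s2, s5}, keep only states in Sat with some successor in Z. Z1 = {s1, s5}; fixed.
Sat(EG (AF r)) = {s1, s5}
Sat((~b & r) | (EG (AF r))) = {s1, s2, s5}
AF ((~b & r) | (EG (AF r))): least fixpoint, start Z0 = {s1, s2, s5}, add states with every successor in Z. Already a fixed point.
Sat(AF ((~b & r) | (EG (AF r)))) = {s1, s2, s5}
s3 ∉ Sat(AF ((~b & r) | (EG (AF r)))) = {s1, s2, s5}, so the formula does not hold at s3.

No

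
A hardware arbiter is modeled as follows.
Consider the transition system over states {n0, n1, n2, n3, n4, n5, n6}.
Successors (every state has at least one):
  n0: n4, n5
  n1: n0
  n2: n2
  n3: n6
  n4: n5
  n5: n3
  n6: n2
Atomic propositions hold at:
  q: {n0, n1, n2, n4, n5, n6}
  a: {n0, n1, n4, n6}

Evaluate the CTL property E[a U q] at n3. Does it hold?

E[a U q]: least fixpoint, start Z0 = Sat(q) = {n0, n1, n2, n4, n5, n6}, add states in Sat(a) with some successor in Z. Already a fixed point.
Sat(E[a U q]) = {n0, n1, n2, n4, n5, n6}
n3 ∉ Sat(E[a U q]) = {n0, n1, n2, n4, n5, n6}, so the formula does not hold at n3.

No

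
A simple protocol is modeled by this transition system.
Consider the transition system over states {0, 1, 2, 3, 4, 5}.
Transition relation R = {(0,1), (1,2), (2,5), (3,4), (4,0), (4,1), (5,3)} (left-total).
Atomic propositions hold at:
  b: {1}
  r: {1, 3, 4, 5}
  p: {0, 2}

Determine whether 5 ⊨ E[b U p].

E[b U p]: least fixpoint, start Z0 = Sat(p) = {0, 2}, add states in Sat(b) with some successor in Z. Z1 = {0, 1, 2}; fixed.
Sat(E[b U p]) = {0, 1, 2}
5 ∉ Sat(E[b U p]) = {0, 1, 2}, so the formula does not hold at 5.

No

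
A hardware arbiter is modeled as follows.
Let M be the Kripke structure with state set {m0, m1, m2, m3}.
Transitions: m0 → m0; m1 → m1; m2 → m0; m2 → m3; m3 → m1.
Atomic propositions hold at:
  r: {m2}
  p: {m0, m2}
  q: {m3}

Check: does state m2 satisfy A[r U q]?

No

A[r U q]: least fixpoint, start Z0 = Sat(q) = {m3}, add states in Sat(r) with every successor in Z. Already a fixed point.
Sat(A[r U q]) = {m3}
m2 ∉ Sat(A[r U q]) = {m3}, so the formula does not hold at m2.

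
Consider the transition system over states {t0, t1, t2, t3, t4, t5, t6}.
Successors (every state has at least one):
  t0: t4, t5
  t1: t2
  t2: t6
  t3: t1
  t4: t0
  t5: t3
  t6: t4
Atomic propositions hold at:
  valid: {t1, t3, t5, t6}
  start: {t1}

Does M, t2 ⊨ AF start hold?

No

AF start: least fixpoint, start Z0 = {t1}, add states with every successor in Z. Z1 = {t1, t3}; Z2 = {t1, t3, t5}; fixed.
Sat(AF start) = {t1, t3, t5}
t2 ∉ Sat(AF start) = {t1, t3, t5}, so the formula does not hold at t2.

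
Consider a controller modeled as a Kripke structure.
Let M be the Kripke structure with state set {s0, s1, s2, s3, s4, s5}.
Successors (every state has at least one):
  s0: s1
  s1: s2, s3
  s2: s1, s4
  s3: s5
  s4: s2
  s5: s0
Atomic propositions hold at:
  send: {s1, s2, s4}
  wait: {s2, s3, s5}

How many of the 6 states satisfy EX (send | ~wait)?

5

Sat(~wait) = {s0, s1, s4}
Sat(send | ~wait) = {s0, s1, s2, s4}
Sat(EX (send | ~wait)) = {s : some successor in {s0, s1, s2, s4}} = {s0, s1, s2, s4, s5}
|Sat(EX (send | ~wait))| = |{s0, s1, s2, s4, s5}| = 5.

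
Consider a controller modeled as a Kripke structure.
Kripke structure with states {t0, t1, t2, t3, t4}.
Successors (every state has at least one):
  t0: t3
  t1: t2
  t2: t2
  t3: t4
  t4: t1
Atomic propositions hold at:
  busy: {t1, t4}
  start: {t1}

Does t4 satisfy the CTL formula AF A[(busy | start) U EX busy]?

Yes

Sat(busy | start) = {t1, t4}
Sat(EX busy) = {s : some successor in {t1, t4}} = {t3, t4}
A[(busy | start) U EX busy]: least fixpoint, start Z0 = Sat(EX busy) = {t3, t4}, add states in Sat(busy | start) with every successor in Z. Already a fixed point.
Sat(A[(busy | start) U EX busy]) = {t3, t4}
AF A[(busy | start) U EX busy]: least fixpoint, start Z0 = {t3, t4}, add states with every successor in Z. Z1 = {t0, t3, t4}; fixed.
Sat(AF A[(busy | start) U EX busy]) = {t0, t3, t4}
t4 ∈ Sat(AF A[(busy | start) U EX busy]) = {t0, t3, t4}, so the formula holds at t4.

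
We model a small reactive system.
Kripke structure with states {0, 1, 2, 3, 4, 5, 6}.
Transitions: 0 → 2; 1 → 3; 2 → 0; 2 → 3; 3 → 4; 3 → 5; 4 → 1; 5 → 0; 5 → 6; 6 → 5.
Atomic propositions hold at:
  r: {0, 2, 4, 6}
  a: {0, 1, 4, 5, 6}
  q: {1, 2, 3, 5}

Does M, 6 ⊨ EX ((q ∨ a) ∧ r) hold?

No

Sat(q ∨ a) = {0, 1, 2, 3, 4, 5, 6}
Sat((q ∨ a) ∧ r) = {0, 2, 4, 6}
Sat(EX ((q ∨ a) ∧ r)) = {s : some successor in {0, 2, 4, 6}} = {0, 2, 3, 5}
6 ∉ Sat(EX ((q ∨ a) ∧ r)) = {0, 2, 3, 5}, so the formula does not hold at 6.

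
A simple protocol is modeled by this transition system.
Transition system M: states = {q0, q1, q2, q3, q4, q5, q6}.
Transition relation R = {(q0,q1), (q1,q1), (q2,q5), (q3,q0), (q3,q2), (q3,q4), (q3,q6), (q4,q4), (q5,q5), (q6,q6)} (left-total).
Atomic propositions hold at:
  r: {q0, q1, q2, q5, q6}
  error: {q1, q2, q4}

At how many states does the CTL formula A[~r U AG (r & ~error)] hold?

Sat(~r) = {q3, q4}
Sat(~error) = {q0, q3, q5, q6}
Sat(r & ~error) = {q0, q5, q6}
AG (r & ~error): greatest fixpoint, start Z0 = {q0, q5, q6}, keep only states in Sat with every successor in Z. Z1 = {q5, q6}; fixed.
Sat(AG (r & ~error)) = {q5, q6}
A[~r U AG (r & ~error)]: least fixpoint, start Z0 = Sat(AG (r & ~error)) = {q5, q6}, add states in Sat(~r) with every successor in Z. Already a fixed point.
Sat(A[~r U AG (r & ~error)]) = {q5, q6}
|Sat(A[~r U AG (r & ~error)])| = |{q5, q6}| = 2.

2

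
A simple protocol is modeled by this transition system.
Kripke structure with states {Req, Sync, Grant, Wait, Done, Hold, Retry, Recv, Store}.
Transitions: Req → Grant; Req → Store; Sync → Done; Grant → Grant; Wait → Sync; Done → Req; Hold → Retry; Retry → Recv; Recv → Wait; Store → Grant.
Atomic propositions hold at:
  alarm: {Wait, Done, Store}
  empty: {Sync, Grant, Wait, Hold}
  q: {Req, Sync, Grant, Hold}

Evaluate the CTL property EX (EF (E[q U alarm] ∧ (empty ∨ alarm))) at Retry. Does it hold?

E[q U alarm]: least fixpoint, start Z0 = Sat(alarm) = {Wait, Done, Store}, add states in Sat(q) with some successor in Z. Z1 = {Req, Sync, Wait, Done, Store}; fixed.
Sat(E[q U alarm]) = {Req, Sync, Wait, Done, Store}
Sat(empty ∨ alarm) = {Sync, Grant, Wait, Done, Hold, Store}
Sat(E[q U alarm] ∧ (empty ∨ alarm)) = {Sync, Wait, Done, Store}
EF (E[q U alarm] ∧ (empty ∨ alarm)): least fixpoint, start Z0 = {Sync, Wait, Done, Store}, add states with some successor in Z. Z1 = {Req, Sync, Wait, Done, Recv, Store}; Z2 = {Req, Sync, Wait, Done, Retry, Recv, Store}; Z3 = {Req, Sync, Wait, Done, Hold, Retry, Recv, Store}; fixed.
Sat(EF (E[q U alarm] ∧ (empty ∨ alarm))) = {Req, Sync, Wait, Done, Hold, Retry, Recv, Store}
Sat(EX (EF (E[q U alarm] ∧ (empty ∨ alarm)))) = {s : some successor in {Req, Sync, Wait, Done, Hold, Retry, Recv, Store}} = {Req, Sync, Wait, Done, Hold, Retry, Recv}
Retry ∈ Sat(EX (EF (E[q U alarm] ∧ (empty ∨ alarm)))) = {Req, Sync, Wait, Done, Hold, Retry, Recv}, so the formula holds at Retry.

Yes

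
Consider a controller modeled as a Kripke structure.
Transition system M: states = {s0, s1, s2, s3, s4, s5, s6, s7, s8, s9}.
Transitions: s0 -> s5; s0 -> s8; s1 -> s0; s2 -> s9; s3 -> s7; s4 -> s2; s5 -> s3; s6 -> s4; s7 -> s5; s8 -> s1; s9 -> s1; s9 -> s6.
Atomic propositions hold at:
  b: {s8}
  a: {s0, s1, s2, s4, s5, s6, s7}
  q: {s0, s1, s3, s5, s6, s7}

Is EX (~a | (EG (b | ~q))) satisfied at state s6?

No

Sat(~a) = {s3, s8, s9}
Sat(~q) = {s2, s4, s8, s9}
Sat(b | ~q) = {s2, s4, s8, s9}
EG (b | ~q): greatest fixpoint, start Z0 = {s2, s4, s8, s9}, keep only states in Sat with some successor in Z. Z1 = {s2, s4}; Z2 = {s4}; Z3 = ∅; fixed.
Sat(EG (b | ~q)) = ∅
Sat(~a | (EG (b | ~q))) = {s3, s8, s9}
Sat(EX (~a | (EG (b | ~q)))) = {s : some successor in {s3, s8, s9}} = {s0, s2, s5}
s6 ∉ Sat(EX (~a | (EG (b | ~q)))) = {s0, s2, s5}, so the formula does not hold at s6.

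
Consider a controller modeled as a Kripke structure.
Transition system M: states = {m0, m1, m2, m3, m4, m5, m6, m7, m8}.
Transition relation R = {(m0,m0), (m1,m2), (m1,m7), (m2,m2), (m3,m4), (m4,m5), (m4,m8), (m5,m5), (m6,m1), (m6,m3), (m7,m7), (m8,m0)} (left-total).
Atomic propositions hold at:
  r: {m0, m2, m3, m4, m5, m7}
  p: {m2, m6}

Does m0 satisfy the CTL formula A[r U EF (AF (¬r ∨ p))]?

Sat(¬r) = {m1, m6, m8}
Sat(¬r ∨ p) = {m1, m2, m6, m8}
AF (¬r ∨ p): least fixpoint, start Z0 = {m1, m2, m6, m8}, add states with every successor in Z. Already a fixed point.
Sat(AF (¬r ∨ p)) = {m1, m2, m6, m8}
EF (AF (¬r ∨ p)): least fixpoint, start Z0 = {m1, m2, m6, m8}, add states with some successor in Z. Z1 = {m1, m2, m4, m6, m8}; Z2 = {m1, m2, m3, m4, m6, m8}; fixed.
Sat(EF (AF (¬r ∨ p))) = {m1, m2, m3, m4, m6, m8}
A[r U EF (AF (¬r ∨ p))]: least fixpoint, start Z0 = Sat(EF (AF (¬r ∨ p))) = {m1, m2, m3, m4, m6, m8}, add states in Sat(r) with every successor in Z. Already a fixed point.
Sat(A[r U EF (AF (¬r ∨ p))]) = {m1, m2, m3, m4, m6, m8}
m0 ∉ Sat(A[r U EF (AF (¬r ∨ p))]) = {m1, m2, m3, m4, m6, m8}, so the formula does not hold at m0.

No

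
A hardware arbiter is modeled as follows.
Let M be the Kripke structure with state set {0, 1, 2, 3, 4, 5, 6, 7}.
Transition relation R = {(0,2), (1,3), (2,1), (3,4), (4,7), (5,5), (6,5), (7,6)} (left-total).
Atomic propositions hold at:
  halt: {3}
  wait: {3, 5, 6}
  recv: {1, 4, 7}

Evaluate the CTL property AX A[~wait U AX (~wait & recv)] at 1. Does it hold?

Sat(~wait) = {0, 1, 2, 4, 7}
Sat(~wait & recv) = {1, 4, 7}
Sat(AX (~wait & recv)) = {s : every successor in {1, 4, 7}} = {2, 3, 4}
A[~wait U AX (~wait & recv)]: least fixpoint, start Z0 = Sat(AX (~wait & recv)) = {2, 3, 4}, add states in Sat(~wait) with every successor in Z. Z1 = {0, 1, 2, 3, 4}; fixed.
Sat(A[~wait U AX (~wait & recv)]) = {0, 1, 2, 3, 4}
Sat(AX A[~wait U AX (~wait & recv)]) = {s : every successor in {0, 1, 2, 3, 4}} = {0, 1, 2, 3}
1 ∈ Sat(AX A[~wait U AX (~wait & recv)]) = {0, 1, 2, 3}, so the formula holds at 1.

Yes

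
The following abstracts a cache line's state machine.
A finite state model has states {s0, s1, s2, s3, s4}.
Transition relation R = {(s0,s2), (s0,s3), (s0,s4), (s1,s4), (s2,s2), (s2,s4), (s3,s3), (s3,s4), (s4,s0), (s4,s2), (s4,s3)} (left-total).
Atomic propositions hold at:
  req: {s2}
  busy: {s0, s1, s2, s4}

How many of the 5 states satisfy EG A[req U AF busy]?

4

AF busy: least fixpoint, start Z0 = {s0, s1, s2, s4}, add states with every successor in Z. Already a fixed point.
Sat(AF busy) = {s0, s1, s2, s4}
A[req U AF busy]: least fixpoint, start Z0 = Sat(AF busy) = {s0, s1, s2, s4}, add states in Sat(req) with every successor in Z. Already a fixed point.
Sat(A[req U AF busy]) = {s0, s1, s2, s4}
EG A[req U AF busy]: greatest fixpoint, start Z0 = {s0, s1, s2, s4}, keep only states in Sat with some successor in Z. Already a fixed point.
Sat(EG A[req U AF busy]) = {s0, s1, s2, s4}
|Sat(EG A[req U AF busy])| = |{s0, s1, s2, s4}| = 4.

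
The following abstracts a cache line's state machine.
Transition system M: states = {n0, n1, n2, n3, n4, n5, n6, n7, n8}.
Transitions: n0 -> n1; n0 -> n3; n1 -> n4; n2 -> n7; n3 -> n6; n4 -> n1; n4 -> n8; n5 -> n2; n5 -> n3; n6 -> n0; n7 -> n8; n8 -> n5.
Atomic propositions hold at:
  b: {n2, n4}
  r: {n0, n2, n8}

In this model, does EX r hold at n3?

Sat(EX r) = {s : some successor in {n0, n2, n8}} = {n4, n5, n6, n7}
n3 ∉ Sat(EX r) = {n4, n5, n6, n7}, so the formula does not hold at n3.

No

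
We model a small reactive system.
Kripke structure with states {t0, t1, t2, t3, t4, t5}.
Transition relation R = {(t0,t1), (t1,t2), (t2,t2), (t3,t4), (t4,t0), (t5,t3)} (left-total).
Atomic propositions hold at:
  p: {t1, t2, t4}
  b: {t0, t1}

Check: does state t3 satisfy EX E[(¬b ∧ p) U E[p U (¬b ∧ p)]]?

Sat(¬b) = {t2, t3, t4, t5}
Sat(¬b ∧ p) = {t2, t4}
E[p U (¬b ∧ p)]: least fixpoint, start Z0 = Sat((¬b ∧ p)) = {t2, t4}, add states in Sat(p) with some successor in Z. Z1 = {t1, t2, t4}; fixed.
Sat(E[p U (¬b ∧ p)]) = {t1, t2, t4}
E[(¬b ∧ p) U E[p U (¬b ∧ p)]]: least fixpoint, start Z0 = Sat(E[p U (¬b ∧ p)]) = {t1, t2, t4}, add states in Sat(¬b ∧ p) with some successor in Z. Already a fixed point.
Sat(E[(¬b ∧ p) U E[p U (¬b ∧ p)]]) = {t1, t2, t4}
Sat(EX E[(¬b ∧ p) U E[p U (¬b ∧ p)]]) = {s : some successor in {t1, t2, t4}} = {t0, t1, t2, t3}
t3 ∈ Sat(EX E[(¬b ∧ p) U E[p U (¬b ∧ p)]]) = {t0, t1, t2, t3}, so the formula holds at t3.

Yes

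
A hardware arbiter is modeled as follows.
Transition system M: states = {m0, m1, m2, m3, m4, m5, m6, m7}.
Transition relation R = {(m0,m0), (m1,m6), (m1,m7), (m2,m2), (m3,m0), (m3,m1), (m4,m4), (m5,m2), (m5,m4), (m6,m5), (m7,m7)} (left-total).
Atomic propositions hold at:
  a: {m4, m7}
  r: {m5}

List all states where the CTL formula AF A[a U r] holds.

A[a U r]: least fixpoint, start Z0 = Sat(r) = {m5}, add states in Sat(a) with every successor in Z. Already a fixed point.
Sat(A[a U r]) = {m5}
AF A[a U r]: least fixpoint, start Z0 = {m5}, add states with every successor in Z. Z1 = {m5, m6}; fixed.
Sat(AF A[a U r]) = {m5, m6}

{m5, m6}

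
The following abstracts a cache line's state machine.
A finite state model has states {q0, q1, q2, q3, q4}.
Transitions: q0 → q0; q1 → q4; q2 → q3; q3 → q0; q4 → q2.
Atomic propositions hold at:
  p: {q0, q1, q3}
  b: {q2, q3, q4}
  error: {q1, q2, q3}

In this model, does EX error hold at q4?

Yes

Sat(EX error) = {s : some successor in {q1, q2, q3}} = {q2, q4}
q4 ∈ Sat(EX error) = {q2, q4}, so the formula holds at q4.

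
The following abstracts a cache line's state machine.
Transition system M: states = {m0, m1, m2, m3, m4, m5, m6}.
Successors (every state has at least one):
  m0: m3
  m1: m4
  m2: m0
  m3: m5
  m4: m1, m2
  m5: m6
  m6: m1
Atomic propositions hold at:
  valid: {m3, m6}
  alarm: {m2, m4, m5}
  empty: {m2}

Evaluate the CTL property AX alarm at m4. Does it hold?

Sat(AX alarm) = {s : every successor in {m2, m4, m5}} = {m1, m3}
m4 ∉ Sat(AX alarm) = {m1, m3}, so the formula does not hold at m4.

No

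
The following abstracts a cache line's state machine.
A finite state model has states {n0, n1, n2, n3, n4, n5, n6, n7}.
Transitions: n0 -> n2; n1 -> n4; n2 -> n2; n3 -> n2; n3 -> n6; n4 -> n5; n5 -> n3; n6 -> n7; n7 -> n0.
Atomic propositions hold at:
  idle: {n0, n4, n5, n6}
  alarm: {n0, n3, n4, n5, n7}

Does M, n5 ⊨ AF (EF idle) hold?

EF idle: least fixpoint, start Z0 = {n0, n4, n5, n6}, add states with some successor in Z. Z1 = {n0, n1, n3, n4, n5, n6, n7}; fixed.
Sat(EF idle) = {n0, n1, n3, n4, n5, n6, n7}
AF (EF idle): least fixpoint, start Z0 = {n0, n1, n3, n4, n5, n6, n7}, add states with every successor in Z. Already a fixed point.
Sat(AF (EF idle)) = {n0, n1, n3, n4, n5, n6, n7}
n5 ∈ Sat(AF (EF idle)) = {n0, n1, n3, n4, n5, n6, n7}, so the formula holds at n5.

Yes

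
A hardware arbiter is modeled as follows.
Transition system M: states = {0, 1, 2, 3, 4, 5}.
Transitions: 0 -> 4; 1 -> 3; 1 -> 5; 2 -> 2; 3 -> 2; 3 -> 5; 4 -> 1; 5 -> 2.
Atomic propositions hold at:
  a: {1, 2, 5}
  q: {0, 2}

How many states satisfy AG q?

AG q: greatest fixpoint, start Z0 = {0, 2}, keep only states in Sat with every successor in Z. Z1 = {2}; fixed.
Sat(AG q) = {2}
|Sat(AG q)| = |{2}| = 1.

1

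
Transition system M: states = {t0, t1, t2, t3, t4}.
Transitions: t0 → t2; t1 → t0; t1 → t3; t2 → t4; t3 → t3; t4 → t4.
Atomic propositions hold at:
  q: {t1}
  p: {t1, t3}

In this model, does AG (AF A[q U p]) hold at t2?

A[q U p]: least fixpoint, start Z0 = Sat(p) = {t1, t3}, add states in Sat(q) with every successor in Z. Already a fixed point.
Sat(A[q U p]) = {t1, t3}
AF A[q U p]: least fixpoint, start Z0 = {t1, t3}, add states with every successor in Z. Already a fixed point.
Sat(AF A[q U p]) = {t1, t3}
AG (AF A[q U p]): greatest fixpoint, start Z0 = {t1, t3}, keep only states in Sat with every successor in Z. Z1 = {t3}; fixed.
Sat(AG (AF A[q U p])) = {t3}
t2 ∉ Sat(AG (AF A[q U p])) = {t3}, so the formula does not hold at t2.

No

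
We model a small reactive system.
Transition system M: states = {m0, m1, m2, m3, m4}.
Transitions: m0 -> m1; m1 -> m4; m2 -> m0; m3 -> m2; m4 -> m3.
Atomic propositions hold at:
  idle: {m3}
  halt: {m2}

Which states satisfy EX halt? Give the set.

{m3}

Sat(EX halt) = {s : some successor in {m2}} = {m3}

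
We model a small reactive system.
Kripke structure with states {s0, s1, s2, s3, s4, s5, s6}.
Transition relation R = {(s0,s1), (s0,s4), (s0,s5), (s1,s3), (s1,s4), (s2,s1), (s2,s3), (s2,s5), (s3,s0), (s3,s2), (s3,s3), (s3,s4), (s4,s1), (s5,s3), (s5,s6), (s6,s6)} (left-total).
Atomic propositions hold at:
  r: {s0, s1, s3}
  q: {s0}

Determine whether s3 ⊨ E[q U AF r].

Yes

AF r: least fixpoint, start Z0 = {s0, s1, s3}, add states with every successor in Z. Z1 = {s0, s1, s3, s4}; fixed.
Sat(AF r) = {s0, s1, s3, s4}
E[q U AF r]: least fixpoint, start Z0 = Sat(AF r) = {s0, s1, s3, s4}, add states in Sat(q) with some successor in Z. Already a fixed point.
Sat(E[q U AF r]) = {s0, s1, s3, s4}
s3 ∈ Sat(E[q U AF r]) = {s0, s1, s3, s4}, so the formula holds at s3.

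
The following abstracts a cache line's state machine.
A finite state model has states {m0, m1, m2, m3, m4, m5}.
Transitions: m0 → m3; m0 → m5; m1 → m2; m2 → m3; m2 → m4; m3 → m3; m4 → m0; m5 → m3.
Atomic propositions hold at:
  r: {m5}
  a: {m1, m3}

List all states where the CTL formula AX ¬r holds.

{m1, m2, m3, m4, m5}

Sat(¬r) = {m0, m1, m2, m3, m4}
Sat(AX ¬r) = {s : every successor in {m0, m1, m2, m3, m4}} = {m1, m2, m3, m4, m5}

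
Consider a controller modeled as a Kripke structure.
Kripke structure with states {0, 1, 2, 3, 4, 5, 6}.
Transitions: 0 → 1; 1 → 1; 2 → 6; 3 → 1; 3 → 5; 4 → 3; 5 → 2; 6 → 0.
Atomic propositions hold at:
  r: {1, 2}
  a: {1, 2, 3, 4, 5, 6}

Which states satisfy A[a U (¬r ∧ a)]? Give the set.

Sat(¬r) = {0, 3, 4, 5, 6}
Sat(¬r ∧ a) = {3, 4, 5, 6}
A[a U (¬r ∧ a)]: least fixpoint, start Z0 = Sat((¬r ∧ a)) = {3, 4, 5, 6}, add states in Sat(a) with every successor in Z. Z1 = {2, 3, 4, 5, 6}; fixed.
Sat(A[a U (¬r ∧ a)]) = {2, 3, 4, 5, 6}

{2, 3, 4, 5, 6}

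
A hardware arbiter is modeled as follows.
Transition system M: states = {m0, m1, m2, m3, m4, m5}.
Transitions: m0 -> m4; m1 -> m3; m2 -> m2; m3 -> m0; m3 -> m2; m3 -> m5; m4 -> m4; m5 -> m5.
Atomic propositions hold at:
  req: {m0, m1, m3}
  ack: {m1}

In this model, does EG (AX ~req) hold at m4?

Yes

Sat(~req) = {m2, m4, m5}
Sat(AX ~req) = {s : every successor in {m2, m4, m5}} = {m0, m2, m4, m5}
EG (AX ~req): greatest fixpoint, start Z0 = {m0, m2, m4, m5}, keep only states in Sat with some successor in Z. Already a fixed point.
Sat(EG (AX ~req)) = {m0, m2, m4, m5}
m4 ∈ Sat(EG (AX ~req)) = {m0, m2, m4, m5}, so the formula holds at m4.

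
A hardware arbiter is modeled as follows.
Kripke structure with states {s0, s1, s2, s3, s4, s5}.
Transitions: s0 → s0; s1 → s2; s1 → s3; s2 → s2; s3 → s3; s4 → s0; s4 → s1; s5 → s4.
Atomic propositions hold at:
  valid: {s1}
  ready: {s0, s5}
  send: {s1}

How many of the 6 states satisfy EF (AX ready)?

Sat(AX ready) = {s : every successor in {s0, s5}} = {s0}
EF (AX ready): least fixpoint, start Z0 = {s0}, add states with some successor in Z. Z1 = {s0, s4}; Z2 = {s0, s4, s5}; fixed.
Sat(EF (AX ready)) = {s0, s4, s5}
|Sat(EF (AX ready))| = |{s0, s4, s5}| = 3.

3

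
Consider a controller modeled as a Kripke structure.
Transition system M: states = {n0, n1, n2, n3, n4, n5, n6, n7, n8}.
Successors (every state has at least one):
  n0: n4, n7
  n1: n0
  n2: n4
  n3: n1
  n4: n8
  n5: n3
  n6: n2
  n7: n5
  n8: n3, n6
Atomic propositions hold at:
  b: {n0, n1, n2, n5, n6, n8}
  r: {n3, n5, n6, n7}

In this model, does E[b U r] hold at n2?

E[b U r]: least fixpoint, start Z0 = Sat(r) = {n3, n5, n6, n7}, add states in Sat(b) with some successor in Z. Z1 = {n0, n3, n5, n6, n7, n8}; Z2 = {n0, n1, n3, n5, n6, n7, n8}; fixed.
Sat(E[b U r]) = {n0, n1, n3, n5, n6, n7, n8}
n2 ∉ Sat(E[b U r]) = {n0, n1, n3, n5, n6, n7, n8}, so the formula does not hold at n2.

No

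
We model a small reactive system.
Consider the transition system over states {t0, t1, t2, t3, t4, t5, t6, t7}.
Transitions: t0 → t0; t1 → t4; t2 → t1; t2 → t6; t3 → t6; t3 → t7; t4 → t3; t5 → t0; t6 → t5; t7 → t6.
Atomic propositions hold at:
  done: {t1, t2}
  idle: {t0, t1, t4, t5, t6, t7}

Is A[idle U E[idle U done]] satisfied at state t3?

E[idle U done]: least fixpoint, start Z0 = Sat(done) = {t1, t2}, add states in Sat(idle) with some successor in Z. Already a fixed point.
Sat(E[idle U done]) = {t1, t2}
A[idle U E[idle U done]]: least fixpoint, start Z0 = Sat(E[idle U done]) = {t1, t2}, add states in Sat(idle) with every successor in Z. Already a fixed point.
Sat(A[idle U E[idle U done]]) = {t1, t2}
t3 ∉ Sat(A[idle U E[idle U done]]) = {t1, t2}, so the formula does not hold at t3.

No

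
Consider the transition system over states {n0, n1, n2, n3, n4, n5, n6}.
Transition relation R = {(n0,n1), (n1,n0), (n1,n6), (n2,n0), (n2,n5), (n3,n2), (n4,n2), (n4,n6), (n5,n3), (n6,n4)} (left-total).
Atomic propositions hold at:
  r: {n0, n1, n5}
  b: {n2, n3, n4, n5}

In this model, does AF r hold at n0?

Yes

AF r: least fixpoint, start Z0 = {n0, n1, n5}, add states with every successor in Z. Z1 = {n0, n1, n2, n5}; Z2 = {n0, n1, n2, n3, n5}; fixed.
Sat(AF r) = {n0, n1, n2, n3, n5}
n0 ∈ Sat(AF r) = {n0, n1, n2, n3, n5}, so the formula holds at n0.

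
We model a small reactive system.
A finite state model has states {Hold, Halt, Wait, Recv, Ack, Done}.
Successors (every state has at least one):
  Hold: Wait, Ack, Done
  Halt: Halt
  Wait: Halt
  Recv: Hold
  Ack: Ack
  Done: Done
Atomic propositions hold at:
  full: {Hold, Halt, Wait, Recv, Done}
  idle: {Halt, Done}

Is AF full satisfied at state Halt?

AF full: least fixpoint, start Z0 = {Hold, Halt, Wait, Recv, Done}, add states with every successor in Z. Already a fixed point.
Sat(AF full) = {Hold, Halt, Wait, Recv, Done}
Halt ∈ Sat(AF full) = {Hold, Halt, Wait, Recv, Done}, so the formula holds at Halt.

Yes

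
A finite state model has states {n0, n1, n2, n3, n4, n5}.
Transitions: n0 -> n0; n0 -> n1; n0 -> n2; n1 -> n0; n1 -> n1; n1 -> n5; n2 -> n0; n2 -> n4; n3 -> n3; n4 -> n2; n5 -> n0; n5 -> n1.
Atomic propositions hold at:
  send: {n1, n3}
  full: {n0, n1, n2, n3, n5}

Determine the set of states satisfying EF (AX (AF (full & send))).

Sat(full & send) = {n1, n3}
AF (full & send): least fixpoint, start Z0 = {n1, n3}, add states with every successor in Z. Already a fixed point.
Sat(AF (full & send)) = {n1, n3}
Sat(AX (AF (full & send))) = {s : every successor in {n1, n3}} = {n3}
EF (AX (AF (full & send))): least fixpoint, start Z0 = {n3}, add states with some successor in Z. Already a fixed point.
Sat(EF (AX (AF (full & send)))) = {n3}

{n3}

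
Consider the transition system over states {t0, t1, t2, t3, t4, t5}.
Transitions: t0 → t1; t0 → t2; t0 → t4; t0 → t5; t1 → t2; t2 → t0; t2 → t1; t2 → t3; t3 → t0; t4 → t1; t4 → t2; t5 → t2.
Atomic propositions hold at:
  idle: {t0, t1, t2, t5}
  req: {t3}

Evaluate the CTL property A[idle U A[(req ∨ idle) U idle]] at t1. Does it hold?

Sat(req ∨ idle) = {t0, t1, t2, t3, t5}
A[(req ∨ idle) U idle]: least fixpoint, start Z0 = Sat(idle) = {t0, t1, t2, t5}, add states in Sat(req ∨ idle) with every successor in Z. Z1 = {t0, t1, t2, t3, t5}; fixed.
Sat(A[(req ∨ idle) U idle]) = {t0, t1, t2, t3, t5}
A[idle U A[(req ∨ idle) U idle]]: least fixpoint, start Z0 = Sat(A[(req ∨ idle) U idle]) = {t0, t1, t2, t3, t5}, add states in Sat(idle) with every successor in Z. Already a fixed point.
Sat(A[idle U A[(req ∨ idle) U idle]]) = {t0, t1, t2, t3, t5}
t1 ∈ Sat(A[idle U A[(req ∨ idle) U idle]]) = {t0, t1, t2, t3, t5}, so the formula holds at t1.

Yes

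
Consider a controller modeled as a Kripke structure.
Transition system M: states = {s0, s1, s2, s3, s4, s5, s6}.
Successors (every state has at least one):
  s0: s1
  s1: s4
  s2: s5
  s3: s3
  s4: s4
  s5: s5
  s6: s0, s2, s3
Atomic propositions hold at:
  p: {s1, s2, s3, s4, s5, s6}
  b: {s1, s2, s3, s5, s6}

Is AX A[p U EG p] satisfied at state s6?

EG p: greatest fixpoint, start Z0 = {s1, s2, s3, s4, s5, s6}, keep only states in Sat with some successor in Z. Already a fixed point.
Sat(EG p) = {s1, s2, s3, s4, s5, s6}
A[p U EG p]: least fixpoint, start Z0 = Sat(EG p) = {s1, s2, s3, s4, s5, s6}, add states in Sat(p) with every successor in Z. Already a fixed point.
Sat(A[p U EG p]) = {s1, s2, s3, s4, s5, s6}
Sat(AX A[p U EG p]) = {s : every successor in {s1, s2, s3, s4, s5, s6}} = {s0, s1, s2, s3, s4, s5}
s6 ∉ Sat(AX A[p U EG p]) = {s0, s1, s2, s3, s4, s5}, so the formula does not hold at s6.

No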